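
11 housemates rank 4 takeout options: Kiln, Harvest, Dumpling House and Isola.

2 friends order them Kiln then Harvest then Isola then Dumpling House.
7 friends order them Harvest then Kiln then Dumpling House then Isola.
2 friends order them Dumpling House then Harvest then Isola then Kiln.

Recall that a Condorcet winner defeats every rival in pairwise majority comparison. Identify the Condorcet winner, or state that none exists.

Harvest

Head-to-head results (11 friends):
Kiln vs Harvest: Kiln is ranked higher on 2 ballots, Harvest on 9. Harvest wins 9–2.
Kiln vs Dumpling House: 2+7 = 9 for Kiln, 2 for Dumpling House — Kiln by 9–2.
Kiln vs Isola: Kiln preferred on 2+7 = 9 ballots; Kiln wins 9–2.
Harvest vs Dumpling House: Harvest preferred on 2+7 = 9 ballots; Harvest wins 9–2.
Harvest vs Isola: 2+7+2 = 11 for Harvest, 0 for Isola — Harvest by 11–0.
Dumpling House vs Isola: 7+2 = 9 for Dumpling House, 2 for Isola — Dumpling House by 9–2.
Harvest defeats every rival head-to-head and is the Condorcet winner.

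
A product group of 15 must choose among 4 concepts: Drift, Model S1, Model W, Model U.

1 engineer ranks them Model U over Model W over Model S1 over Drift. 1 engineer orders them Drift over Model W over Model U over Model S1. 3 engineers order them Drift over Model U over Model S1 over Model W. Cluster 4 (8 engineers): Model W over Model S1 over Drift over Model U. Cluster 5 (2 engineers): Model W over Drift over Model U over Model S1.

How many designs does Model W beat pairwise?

3

Model W against each rival (15 engineers):
Model W vs Drift: 11 to 4, Model W.
Model W vs Model S1: Model W is ranked higher on 1+1+8+2 = 12 ballots, Model S1 on 3. Model W wins 12–3.
Model W vs Model U: 1+8+2 = 11 for Model W, 4 for Model U — Model W by 11–4.
Model W beats Drift, Model S1, Model U — 3 pairwise wins.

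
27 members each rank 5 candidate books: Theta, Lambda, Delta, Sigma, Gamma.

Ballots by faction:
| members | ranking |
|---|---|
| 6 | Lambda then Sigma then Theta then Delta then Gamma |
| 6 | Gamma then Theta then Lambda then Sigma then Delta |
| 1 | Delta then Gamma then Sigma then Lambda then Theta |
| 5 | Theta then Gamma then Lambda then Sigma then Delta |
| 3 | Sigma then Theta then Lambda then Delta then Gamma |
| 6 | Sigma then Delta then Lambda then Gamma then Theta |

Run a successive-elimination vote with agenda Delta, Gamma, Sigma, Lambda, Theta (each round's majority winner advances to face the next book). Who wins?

Round 1: Delta vs Gamma — 16–11, Delta advances.
Round 2: Delta vs Sigma — 1–26, Sigma advances.
Round 3: Sigma vs Lambda — 10–17, Lambda advances.
Round 4: Lambda vs Theta — 13–14, Theta advances.
Theta survives the agenda.

Theta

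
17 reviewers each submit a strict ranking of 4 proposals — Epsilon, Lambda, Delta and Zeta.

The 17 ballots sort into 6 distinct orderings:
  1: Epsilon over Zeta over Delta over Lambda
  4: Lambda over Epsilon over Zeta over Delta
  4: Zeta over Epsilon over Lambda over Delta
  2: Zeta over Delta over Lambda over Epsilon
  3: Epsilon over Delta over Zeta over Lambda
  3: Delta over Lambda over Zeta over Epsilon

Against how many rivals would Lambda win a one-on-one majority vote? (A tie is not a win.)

1

Lambda against each rival (17 reviewers):
Lambda vs Epsilon: Lambda is ranked higher on 4+2+3 = 9 ballots, Epsilon on 8. Lambda wins 9–8.
Lambda vs Delta: Lambda is ranked higher on 4+4 = 8 ballots, Delta on 9. Delta wins 9–8.
Lambda vs Zeta: 7 to 10, Zeta.
Lambda beats Epsilon; loses to Delta, Zeta — 1 pairwise win.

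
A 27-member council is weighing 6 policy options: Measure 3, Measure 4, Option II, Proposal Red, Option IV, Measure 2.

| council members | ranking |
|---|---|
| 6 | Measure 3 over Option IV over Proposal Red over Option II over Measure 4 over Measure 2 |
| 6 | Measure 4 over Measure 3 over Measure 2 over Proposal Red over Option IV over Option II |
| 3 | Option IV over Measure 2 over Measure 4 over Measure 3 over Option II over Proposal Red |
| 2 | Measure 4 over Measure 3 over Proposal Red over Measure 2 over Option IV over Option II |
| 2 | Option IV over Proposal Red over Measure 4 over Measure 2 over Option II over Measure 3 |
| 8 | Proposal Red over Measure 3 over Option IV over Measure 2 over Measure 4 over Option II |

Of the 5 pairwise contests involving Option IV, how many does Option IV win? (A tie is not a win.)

Option IV against each rival (27 council members):
Option IV vs Measure 3: Option IV is ranked higher on 3+2 = 5 ballots, Measure 3 on 22. Measure 3 wins 22–5.
Option IV vs Measure 4: 19 to 8, Option IV.
Option IV vs Option II: Option IV, 27–0.
Option IV vs Proposal Red: Option IV preferred on 6+3+2 = 11 ballots; Proposal Red wins 16–11.
Option IV vs Measure 2: Option IV wins 19–8.
Option IV beats Measure 4, Option II, Measure 2; loses to Measure 3, Proposal Red — 3 pairwise wins.

3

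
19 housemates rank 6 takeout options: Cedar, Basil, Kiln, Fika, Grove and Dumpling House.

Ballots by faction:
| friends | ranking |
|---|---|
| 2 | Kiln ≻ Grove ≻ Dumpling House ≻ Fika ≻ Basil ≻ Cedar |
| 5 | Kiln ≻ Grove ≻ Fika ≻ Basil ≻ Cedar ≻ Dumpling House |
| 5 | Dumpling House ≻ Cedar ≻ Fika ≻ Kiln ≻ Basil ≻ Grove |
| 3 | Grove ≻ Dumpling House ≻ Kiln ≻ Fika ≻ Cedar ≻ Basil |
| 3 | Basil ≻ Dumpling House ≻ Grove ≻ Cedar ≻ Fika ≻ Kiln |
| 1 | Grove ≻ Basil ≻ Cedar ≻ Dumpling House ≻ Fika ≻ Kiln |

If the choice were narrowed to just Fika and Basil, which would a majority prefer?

Fika

Ballots ranking Fika above Basil: 2 + 5 + 5 + 3 = 15.
Ballots ranking Basil above Fika: 19 − 15 = 4.
Fika wins the head-to-head 15–4.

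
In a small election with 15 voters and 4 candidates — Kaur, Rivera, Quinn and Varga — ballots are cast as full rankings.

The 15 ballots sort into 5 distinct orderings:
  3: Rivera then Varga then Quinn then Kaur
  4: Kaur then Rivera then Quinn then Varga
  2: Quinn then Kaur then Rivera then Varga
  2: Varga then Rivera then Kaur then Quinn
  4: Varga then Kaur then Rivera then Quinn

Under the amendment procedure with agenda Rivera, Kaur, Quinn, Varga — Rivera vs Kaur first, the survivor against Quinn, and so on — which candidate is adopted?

Varga

Round 1: Rivera vs Kaur — 5–10, Kaur advances.
Round 2: Kaur vs Quinn — 10–5, Kaur advances.
Round 3: Kaur vs Varga — 6–9, Varga advances.
Varga survives the agenda.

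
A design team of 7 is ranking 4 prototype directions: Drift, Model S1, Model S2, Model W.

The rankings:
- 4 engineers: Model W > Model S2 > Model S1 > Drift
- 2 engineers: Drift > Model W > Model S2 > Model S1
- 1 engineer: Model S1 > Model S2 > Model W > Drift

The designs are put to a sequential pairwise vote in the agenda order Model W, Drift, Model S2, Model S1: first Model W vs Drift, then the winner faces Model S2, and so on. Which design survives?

Model W

Round 1: Model W vs Drift — 5–2, Model W advances.
Round 2: Model W vs Model S2 — 6–1, Model W advances.
Round 3: Model W vs Model S1 — 6–1, Model W advances.
The agenda winner is Model W.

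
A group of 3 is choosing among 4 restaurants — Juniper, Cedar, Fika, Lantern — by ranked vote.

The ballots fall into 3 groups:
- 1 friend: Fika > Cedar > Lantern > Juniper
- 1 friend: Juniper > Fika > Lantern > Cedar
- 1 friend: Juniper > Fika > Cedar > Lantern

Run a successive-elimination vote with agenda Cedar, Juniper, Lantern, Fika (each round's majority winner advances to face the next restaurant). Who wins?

Juniper

Round 1: Cedar vs Juniper — 1–2, Juniper advances.
Round 2: Juniper vs Lantern — 2–1, Juniper advances.
Round 3: Juniper vs Fika — 2–1, Juniper advances.
Juniper survives the agenda.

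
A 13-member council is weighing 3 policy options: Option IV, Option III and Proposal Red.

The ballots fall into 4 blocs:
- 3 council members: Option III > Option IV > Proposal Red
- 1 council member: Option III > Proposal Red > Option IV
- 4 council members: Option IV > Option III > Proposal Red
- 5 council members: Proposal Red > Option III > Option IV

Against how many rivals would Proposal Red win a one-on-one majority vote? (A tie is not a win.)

Proposal Red against each rival (13 council members):
Proposal Red vs Option IV: Option IV, 7–6.
Proposal Red vs Option III: Option III, 8–5.
Proposal Red beats no one; loses to Option IV, Option III — 0 pairwise wins.

0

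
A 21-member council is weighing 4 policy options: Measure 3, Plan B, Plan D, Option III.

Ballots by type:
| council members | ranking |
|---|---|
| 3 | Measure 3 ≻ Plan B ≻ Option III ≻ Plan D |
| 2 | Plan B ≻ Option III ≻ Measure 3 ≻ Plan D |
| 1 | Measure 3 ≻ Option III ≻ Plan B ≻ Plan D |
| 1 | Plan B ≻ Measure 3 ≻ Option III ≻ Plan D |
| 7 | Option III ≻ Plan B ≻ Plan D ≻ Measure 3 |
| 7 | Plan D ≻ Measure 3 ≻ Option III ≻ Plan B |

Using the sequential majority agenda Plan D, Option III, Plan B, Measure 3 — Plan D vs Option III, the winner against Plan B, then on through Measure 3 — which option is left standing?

Measure 3

Round 1: Plan D vs Option III — 7–14, Option III advances.
Round 2: Option III vs Plan B — 15–6, Option III advances.
Round 3: Option III vs Measure 3 — 9–12, Measure 3 advances.
The agenda winner is Measure 3.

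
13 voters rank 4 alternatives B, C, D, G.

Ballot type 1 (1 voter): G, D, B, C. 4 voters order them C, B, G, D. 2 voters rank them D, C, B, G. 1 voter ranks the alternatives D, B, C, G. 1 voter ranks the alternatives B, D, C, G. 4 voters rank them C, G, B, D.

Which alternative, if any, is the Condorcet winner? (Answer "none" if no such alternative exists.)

Head-to-head results (13 voters):
B vs C: 1+1+1 = 3 for B, 10 for C — C by 10–3.
B vs D: B is ranked higher on 4+1+4 = 9 ballots, D on 4. B wins 9–4.
B vs G: B preferred on 4+2+1+1 = 8 ballots; B wins 8–5.
C vs D: C is ranked higher on 4+4 = 8 ballots, D on 5. C wins 8–5.
C vs G: C is ranked higher on 4+2+1+1+4 = 12 ballots, G on 1. C wins 12–1.
D vs G: D preferred on 2+1+1 = 4 ballots; G wins 9–4.
Only C has no losses; C is the Condorcet winner.

C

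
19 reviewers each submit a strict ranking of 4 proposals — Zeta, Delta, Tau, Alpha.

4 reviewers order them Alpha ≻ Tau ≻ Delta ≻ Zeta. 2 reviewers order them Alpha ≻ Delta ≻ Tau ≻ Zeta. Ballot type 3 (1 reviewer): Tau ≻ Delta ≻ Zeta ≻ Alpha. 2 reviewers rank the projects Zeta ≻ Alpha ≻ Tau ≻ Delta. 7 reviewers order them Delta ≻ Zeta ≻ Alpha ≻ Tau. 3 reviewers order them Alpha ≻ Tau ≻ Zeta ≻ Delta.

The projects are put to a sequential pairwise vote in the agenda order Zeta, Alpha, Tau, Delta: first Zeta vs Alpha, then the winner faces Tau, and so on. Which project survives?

Tau

Round 1: Zeta vs Alpha — 10–9, Zeta advances.
Round 2: Zeta vs Tau — 9–10, Tau advances.
Round 3: Tau vs Delta — 10–9, Tau advances.
Tau survives the agenda.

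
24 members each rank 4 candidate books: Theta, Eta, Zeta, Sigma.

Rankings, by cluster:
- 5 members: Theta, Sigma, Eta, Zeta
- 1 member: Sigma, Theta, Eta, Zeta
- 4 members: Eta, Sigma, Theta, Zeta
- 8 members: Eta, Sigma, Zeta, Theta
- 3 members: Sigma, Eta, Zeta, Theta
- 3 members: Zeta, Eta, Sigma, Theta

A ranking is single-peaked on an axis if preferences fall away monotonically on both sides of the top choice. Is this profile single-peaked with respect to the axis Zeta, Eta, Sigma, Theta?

Axis positions: Zeta=1, Eta=2, Sigma=3, Theta=4.
Cluster 1 (peak Theta at position 4): ranking walks positions 4-3-2-1, expanding outward from the peak — single-peaked.
Cluster 2 (peak Sigma at position 3): ranking walks positions 3-4-2-1, expanding outward from the peak — single-peaked.
Cluster 3 (peak Eta at position 2): ranking walks positions 2-3-4-1, expanding outward from the peak — single-peaked.
Cluster 4 (peak Eta at position 2): ranking walks positions 2-3-1-4, expanding outward from the peak — single-peaked.
Cluster 5 (peak Sigma at position 3): ranking walks positions 3-2-1-4, expanding outward from the peak — single-peaked.
Cluster 6 (peak Zeta at position 1): ranking walks positions 1-2-3-4, expanding outward from the peak — single-peaked.
Every ranking is single-peaked on this axis.

yes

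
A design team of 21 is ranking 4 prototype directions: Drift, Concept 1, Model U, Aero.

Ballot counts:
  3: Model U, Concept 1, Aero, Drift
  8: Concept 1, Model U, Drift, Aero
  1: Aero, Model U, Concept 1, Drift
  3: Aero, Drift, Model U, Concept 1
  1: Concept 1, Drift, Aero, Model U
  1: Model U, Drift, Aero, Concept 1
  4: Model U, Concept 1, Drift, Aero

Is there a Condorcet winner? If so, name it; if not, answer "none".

Model U

Pairwise majorities:
Drift vs Concept 1: Concept 1 wins 17–4.
Drift–Model U: Model U 17–4.
Drift vs Aero: Drift wins 14–7.
Concept 1–Model U: Model U 12–9.
Concept 1 vs Aero: Concept 1, 16–5.
Model U vs Aero: Model U, 16–5.
Model U beats each of Drift, Concept 1, Aero — Model U is the Condorcet winner.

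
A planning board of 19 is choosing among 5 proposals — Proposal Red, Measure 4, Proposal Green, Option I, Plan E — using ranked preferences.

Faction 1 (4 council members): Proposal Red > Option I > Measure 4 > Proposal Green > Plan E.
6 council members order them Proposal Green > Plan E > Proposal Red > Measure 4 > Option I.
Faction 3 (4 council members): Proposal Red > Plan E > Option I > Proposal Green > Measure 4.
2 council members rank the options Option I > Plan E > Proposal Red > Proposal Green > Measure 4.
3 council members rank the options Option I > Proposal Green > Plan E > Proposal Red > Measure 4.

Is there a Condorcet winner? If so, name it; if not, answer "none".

none

Head-to-head results (19 council members):
Proposal Red vs Measure 4: 19 to 0, Proposal Red.
Proposal Red vs Proposal Green: Proposal Red, 10–9.
Proposal Red vs Option I: Proposal Red is ranked higher on 4+6+4 = 14 ballots, Option I on 5. Proposal Red wins 14–5.
Proposal Red vs Plan E: Plan E wins 11–8.
Measure 4–Proposal Green: Proposal Green 15–4.
Measure 4 vs Option I: Option I wins 13–6.
Measure 4–Plan E: Plan E 15–4.
Proposal Green vs Option I: 6 to 13, Option I.
Proposal Green–Plan E: Proposal Green 13–6.
Option I–Plan E: Plan E 10–9.
No option is unbeaten: Proposal Red loses to Plan E; Measure 4 loses to Proposal Red; Proposal Green loses to Proposal Red; Option I loses to Proposal Red; Plan E loses to Proposal Green. In particular Proposal Red → Proposal Green → Plan E → Proposal Red is a majority cycle — no Condorcet winner exists.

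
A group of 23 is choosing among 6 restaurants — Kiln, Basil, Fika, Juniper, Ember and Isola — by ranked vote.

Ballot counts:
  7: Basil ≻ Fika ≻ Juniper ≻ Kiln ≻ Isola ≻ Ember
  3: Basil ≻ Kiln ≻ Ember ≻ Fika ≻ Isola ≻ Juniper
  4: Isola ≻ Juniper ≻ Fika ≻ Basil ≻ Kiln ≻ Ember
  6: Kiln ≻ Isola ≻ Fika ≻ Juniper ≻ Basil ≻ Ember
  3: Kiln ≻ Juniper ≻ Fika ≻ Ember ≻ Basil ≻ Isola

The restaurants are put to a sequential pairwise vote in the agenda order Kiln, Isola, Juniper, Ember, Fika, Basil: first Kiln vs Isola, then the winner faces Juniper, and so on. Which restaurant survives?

Round 1: Kiln vs Isola — 19–4, Kiln advances.
Round 2: Kiln vs Juniper — 12–11, Kiln advances.
Round 3: Kiln vs Ember — 23–0, Kiln advances.
Round 4: Kiln vs Fika — 12–11, Kiln advances.
Round 5: Kiln vs Basil — 9–14, Basil advances.
The agenda winner is Basil.

Basil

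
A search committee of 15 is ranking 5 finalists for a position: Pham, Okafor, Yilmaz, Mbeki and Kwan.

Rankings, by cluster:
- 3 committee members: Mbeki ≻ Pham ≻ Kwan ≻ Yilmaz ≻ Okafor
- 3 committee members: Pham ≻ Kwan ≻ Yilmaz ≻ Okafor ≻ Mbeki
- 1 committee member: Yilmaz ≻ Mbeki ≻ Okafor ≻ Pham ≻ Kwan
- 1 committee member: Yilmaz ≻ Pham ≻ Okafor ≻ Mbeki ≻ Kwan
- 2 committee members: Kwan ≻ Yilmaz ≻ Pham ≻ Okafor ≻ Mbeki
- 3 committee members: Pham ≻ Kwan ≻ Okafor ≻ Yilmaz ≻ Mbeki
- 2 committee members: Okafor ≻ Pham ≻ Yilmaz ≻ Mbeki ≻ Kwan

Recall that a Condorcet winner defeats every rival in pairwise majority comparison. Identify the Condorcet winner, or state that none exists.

Head-to-head results (15 committee members):
Pham vs Okafor: 12 to 3, Pham.
Pham vs Yilmaz: 3+3+3+2 = 11 for Pham, 4 for Yilmaz — Pham by 11–4.
Pham vs Mbeki: Pham preferred on 3+1+2+3+2 = 11 ballots; Pham wins 11–4.
Pham vs Kwan: Pham is ranked higher on 3+3+1+1+3+2 = 13 ballots, Kwan on 2. Pham wins 13–2.
Okafor vs Yilmaz: Okafor is ranked higher on 3+2 = 5 ballots, Yilmaz on 10. Yilmaz wins 10–5.
Okafor vs Mbeki: Okafor preferred on 3+1+2+3+2 = 11 ballots; Okafor wins 11–4.
Okafor vs Kwan: Okafor preferred on 1+1+2 = 4 ballots; Kwan wins 11–4.
Yilmaz vs Mbeki: 3+1+1+2+3+2 = 12 for Yilmaz, 3 for Mbeki — Yilmaz by 12–3.
Yilmaz vs Kwan: Yilmaz is ranked higher on 1+1+2 = 4 ballots, Kwan on 11. Kwan wins 11–4.
Mbeki vs Kwan: Mbeki is ranked higher on 3+1+1+2 = 7 ballots, Kwan on 8. Kwan wins 8–7.
Pham defeats every rival head-to-head and is the Condorcet winner.

Pham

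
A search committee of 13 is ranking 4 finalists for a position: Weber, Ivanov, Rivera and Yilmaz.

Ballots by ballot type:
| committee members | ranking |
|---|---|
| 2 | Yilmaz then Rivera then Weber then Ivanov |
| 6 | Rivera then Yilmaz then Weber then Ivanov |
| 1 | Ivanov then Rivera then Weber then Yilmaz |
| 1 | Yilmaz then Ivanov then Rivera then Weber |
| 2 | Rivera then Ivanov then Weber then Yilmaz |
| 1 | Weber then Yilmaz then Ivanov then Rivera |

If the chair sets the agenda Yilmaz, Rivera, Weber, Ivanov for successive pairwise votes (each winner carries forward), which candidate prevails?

Round 1: Yilmaz vs Rivera — 4–9, Rivera advances.
Round 2: Rivera vs Weber — 12–1, Rivera advances.
Round 3: Rivera vs Ivanov — 10–3, Rivera advances.
The agenda winner is Rivera.

Rivera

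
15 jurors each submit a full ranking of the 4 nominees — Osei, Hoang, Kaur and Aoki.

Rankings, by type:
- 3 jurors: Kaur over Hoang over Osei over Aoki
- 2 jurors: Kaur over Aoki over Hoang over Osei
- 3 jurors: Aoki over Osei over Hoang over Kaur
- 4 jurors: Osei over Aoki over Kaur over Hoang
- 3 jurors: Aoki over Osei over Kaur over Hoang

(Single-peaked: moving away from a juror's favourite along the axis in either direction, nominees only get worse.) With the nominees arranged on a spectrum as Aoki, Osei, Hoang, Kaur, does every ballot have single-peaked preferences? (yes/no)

no

Axis positions: Aoki=1, Osei=2, Hoang=3, Kaur=4.
Type 1 (peak Kaur at position 4): ranking walks positions 4-3-2-1, expanding outward from the peak — single-peaked.
Type 2: ranking walks positions 4-1-3-2; Aoki is ranked above Hoang even though Hoang lies between Aoki and the peak Kaur on the axis — preferences dip and rise again. Not single-peaked.
Type 3 (peak Aoki at position 1): ranking walks positions 1-2-3-4, expanding outward from the peak — single-peaked.
Type 4: ranking walks positions 2-1-4-3; Kaur is ranked above Hoang even though Hoang lies between Kaur and the peak Osei on the axis — preferences dip and rise again. Not single-peaked.
Type 5: ranking walks positions 1-2-4-3; Kaur is ranked above Hoang even though Hoang lies between Kaur and the peak Aoki on the axis — preferences dip and rise again. Not single-peaked.
Type 2 violates single-peakedness, so the profile is not single-peaked on this axis.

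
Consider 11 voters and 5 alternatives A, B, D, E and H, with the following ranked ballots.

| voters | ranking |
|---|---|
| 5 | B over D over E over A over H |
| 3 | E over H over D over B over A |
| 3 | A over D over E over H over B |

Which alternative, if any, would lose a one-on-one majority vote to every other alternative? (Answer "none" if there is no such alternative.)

none

Head-to-head results (11 voters):
A vs B: 3 for A, 8 for B — B by 8–3.
A–D: D 8–3.
A vs E: E, 8–3.
A vs H: A, 8–3.
B vs D: 5 for B, 6 for D — D by 6–5.
B–E: E 6–5.
B vs H: 5 to 6, H.
D vs E: D is ranked higher on 5+3 = 8 ballots, E on 3. D wins 8–3.
D vs H: D is ranked higher on 5+3 = 8 ballots, H on 3. D wins 8–3.
E vs H: E is ranked higher on 5+3+3 = 11 ballots, H on 0. E wins 11–0.
Every alternative wins at least one matchup (A beats H; B beats A; D beats A; E beats A; H beats B), so there is no Condorcet loser.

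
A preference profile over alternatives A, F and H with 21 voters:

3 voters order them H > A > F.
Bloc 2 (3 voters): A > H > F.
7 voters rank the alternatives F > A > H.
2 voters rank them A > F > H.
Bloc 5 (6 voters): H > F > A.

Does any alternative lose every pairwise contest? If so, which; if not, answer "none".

none

Head-to-head results (21 voters):
A vs F: 8 to 13, F.
A–H: A 12–9.
F vs H: 7+2 = 9 for F, 12 for H — H by 12–9.
Each alternative has at least one pairwise win (A beats H; F beats A; H beats F) — no Condorcet loser.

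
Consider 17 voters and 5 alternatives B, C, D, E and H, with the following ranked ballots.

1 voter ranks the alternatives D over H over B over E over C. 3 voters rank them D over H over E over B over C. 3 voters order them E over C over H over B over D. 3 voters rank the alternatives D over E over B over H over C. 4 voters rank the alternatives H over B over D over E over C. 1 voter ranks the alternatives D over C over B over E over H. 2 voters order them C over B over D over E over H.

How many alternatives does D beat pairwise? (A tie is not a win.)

D against each rival (17 voters):
D vs B: B, 9–8.
D–C: D 12–5.
D vs E: D wins 14–3.
D vs H: D is ranked higher on 1+3+3+1+2 = 10 ballots, H on 7. D wins 10–7.
D beats C, E, H; loses to B — 3 pairwise wins.

3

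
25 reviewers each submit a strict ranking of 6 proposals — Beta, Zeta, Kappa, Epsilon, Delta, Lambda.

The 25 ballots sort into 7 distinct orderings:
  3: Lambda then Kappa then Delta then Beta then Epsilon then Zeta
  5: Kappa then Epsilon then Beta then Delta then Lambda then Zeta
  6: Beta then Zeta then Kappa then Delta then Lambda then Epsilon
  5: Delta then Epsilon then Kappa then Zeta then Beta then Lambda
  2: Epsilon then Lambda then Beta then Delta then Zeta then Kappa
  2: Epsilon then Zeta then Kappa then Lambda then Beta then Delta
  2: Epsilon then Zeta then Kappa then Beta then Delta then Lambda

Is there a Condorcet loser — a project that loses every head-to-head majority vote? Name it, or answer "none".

Pairwise majorities:
Beta vs Zeta: 16 to 9, Beta.
Beta vs Kappa: 8 to 17, Kappa.
Beta vs Epsilon: 9 to 16, Epsilon.
Beta vs Delta: Beta, 17–8.
Beta vs Lambda: Beta, 18–7.
Zeta vs Kappa: 6+2+2+2 = 12 for Zeta, 13 for Kappa — Kappa by 13–12.
Zeta vs Epsilon: 6 to 19, Epsilon.
Zeta vs Delta: Delta wins 15–10.
Zeta vs Lambda: Zeta, 15–10.
Kappa vs Epsilon: 14 to 11, Kappa.
Kappa vs Delta: 18 to 7, Kappa.
Kappa vs Lambda: Kappa is ranked higher on 5+6+5+2+2 = 20 ballots, Lambda on 5. Kappa wins 20–5.
Epsilon–Delta: Delta 14–11.
Epsilon vs Lambda: Epsilon, 16–9.
Delta vs Lambda: Delta, 18–7.
Lambda is beaten in every head-to-head and is the Condorcet loser.

Lambda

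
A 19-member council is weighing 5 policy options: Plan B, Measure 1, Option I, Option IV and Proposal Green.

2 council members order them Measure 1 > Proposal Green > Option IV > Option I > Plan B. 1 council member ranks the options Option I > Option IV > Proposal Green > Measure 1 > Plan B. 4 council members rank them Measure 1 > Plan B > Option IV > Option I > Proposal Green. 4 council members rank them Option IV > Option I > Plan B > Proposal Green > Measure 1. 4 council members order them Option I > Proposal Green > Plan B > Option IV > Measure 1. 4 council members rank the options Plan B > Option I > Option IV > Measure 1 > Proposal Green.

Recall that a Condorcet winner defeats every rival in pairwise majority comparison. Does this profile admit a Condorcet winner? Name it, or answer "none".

Pairwise majorities:
Plan B vs Measure 1: Plan B is ranked higher on 4+4+4 = 12 ballots, Measure 1 on 7. Plan B wins 12–7.
Plan B vs Option I: 4+4 = 8 for Plan B, 11 for Option I — Option I by 11–8.
Plan B vs Option IV: 12 to 7, Plan B.
Plan B vs Proposal Green: Plan B is ranked higher on 4+4+4 = 12 ballots, Proposal Green on 7. Plan B wins 12–7.
Measure 1 vs Option I: Measure 1 preferred on 2+4 = 6 ballots; Option I wins 13–6.
Measure 1 vs Option IV: 2+4 = 6 for Measure 1, 13 for Option IV — Option IV by 13–6.
Measure 1 vs Proposal Green: 2+4+4 = 10 for Measure 1, 9 for Proposal Green — Measure 1 by 10–9.
Option I vs Option IV: 9 to 10, Option IV.
Option I vs Proposal Green: Option I is ranked higher on 1+4+4+4+4 = 17 ballots, Proposal Green on 2. Option I wins 17–2.
Option IV vs Proposal Green: 13 to 6, Option IV.
Each option drops at least one matchup (Plan B loses to Option I; Measure 1 loses to Plan B; Option I loses to Option IV; Option IV loses to Plan B; Proposal Green loses to Plan B); the cycle Plan B beats Option IV beats Option I beats Plan B rules out a Condorcet winner.

none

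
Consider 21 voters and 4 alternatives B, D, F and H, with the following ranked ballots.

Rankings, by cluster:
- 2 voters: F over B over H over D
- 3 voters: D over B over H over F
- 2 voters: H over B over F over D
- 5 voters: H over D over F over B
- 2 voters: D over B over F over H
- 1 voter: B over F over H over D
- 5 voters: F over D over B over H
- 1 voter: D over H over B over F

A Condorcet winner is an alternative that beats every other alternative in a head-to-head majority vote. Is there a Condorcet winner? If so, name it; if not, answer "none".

Head-to-head results (21 voters):
B vs D: 5 to 16, D.
B vs F: 3+2+2+1+1 = 9 for B, 12 for F — F by 12–9.
B vs H: B is ranked higher on 2+3+2+1+5 = 13 ballots, H on 8. B wins 13–8.
D vs F: D preferred on 3+5+2+1 = 11 ballots; D wins 11–10.
D vs H: D preferred on 3+2+5+1 = 11 ballots; D wins 11–10.
F vs H: 2+2+1+5 = 10 for F, 11 for H — H by 11–10.
D defeats every rival head-to-head and is the Condorcet winner.

D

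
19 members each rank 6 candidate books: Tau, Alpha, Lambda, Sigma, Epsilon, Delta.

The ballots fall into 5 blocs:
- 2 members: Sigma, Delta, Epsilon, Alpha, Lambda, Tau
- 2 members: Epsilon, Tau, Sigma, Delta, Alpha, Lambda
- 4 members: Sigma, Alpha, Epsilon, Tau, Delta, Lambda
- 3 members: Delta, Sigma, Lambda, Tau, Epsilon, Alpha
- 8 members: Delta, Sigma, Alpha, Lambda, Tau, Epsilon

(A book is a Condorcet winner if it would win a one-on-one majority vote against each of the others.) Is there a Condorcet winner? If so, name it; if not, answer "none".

Delta

Pairwise majorities:
Tau vs Alpha: Alpha wins 14–5.
Tau–Lambda: Lambda 13–6.
Tau vs Sigma: 2 for Tau, 17 for Sigma — Sigma by 17–2.
Tau vs Epsilon: 3+8 = 11 for Tau, 8 for Epsilon — Tau by 11–8.
Tau vs Delta: Tau is ranked higher on 2+4 = 6 ballots, Delta on 13. Delta wins 13–6.
Alpha vs Lambda: Alpha preferred on 2+2+4+8 = 16 ballots; Alpha wins 16–3.
Alpha vs Sigma: 0 to 19, Sigma.
Alpha vs Epsilon: 12 to 7, Alpha.
Alpha vs Delta: Alpha is ranked higher on 4 ballots, Delta on 15. Delta wins 15–4.
Lambda vs Sigma: Sigma wins 19–0.
Lambda vs Epsilon: Lambda, 11–8.
Lambda–Delta: Delta 19–0.
Sigma–Epsilon: Sigma 17–2.
Sigma vs Delta: Delta, 11–8.
Epsilon vs Delta: Epsilon preferred on 2+4 = 6 ballots; Delta wins 13–6.
Delta defeats every rival head-to-head and is the Condorcet winner.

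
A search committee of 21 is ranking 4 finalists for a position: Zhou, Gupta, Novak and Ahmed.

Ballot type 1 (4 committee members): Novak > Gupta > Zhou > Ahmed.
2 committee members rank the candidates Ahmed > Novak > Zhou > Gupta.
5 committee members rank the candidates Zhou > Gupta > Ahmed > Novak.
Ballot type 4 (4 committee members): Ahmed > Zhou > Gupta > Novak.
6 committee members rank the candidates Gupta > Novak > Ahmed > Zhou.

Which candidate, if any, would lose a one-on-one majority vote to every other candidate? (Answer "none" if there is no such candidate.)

Pairwise majorities:
Zhou vs Gupta: 2+5+4 = 11 for Zhou, 10 for Gupta — Zhou by 11–10.
Zhou–Novak: Novak 12–9.
Zhou vs Ahmed: Zhou preferred on 4+5 = 9 ballots; Ahmed wins 12–9.
Gupta vs Novak: Gupta, 15–6.
Gupta vs Ahmed: Gupta preferred on 4+5+6 = 15 ballots; Gupta wins 15–6.
Novak vs Ahmed: Ahmed wins 11–10.
Every candidate wins at least one matchup (Zhou beats Gupta; Gupta beats Novak; Novak beats Zhou; Ahmed beats Zhou), so there is no Condorcet loser.

none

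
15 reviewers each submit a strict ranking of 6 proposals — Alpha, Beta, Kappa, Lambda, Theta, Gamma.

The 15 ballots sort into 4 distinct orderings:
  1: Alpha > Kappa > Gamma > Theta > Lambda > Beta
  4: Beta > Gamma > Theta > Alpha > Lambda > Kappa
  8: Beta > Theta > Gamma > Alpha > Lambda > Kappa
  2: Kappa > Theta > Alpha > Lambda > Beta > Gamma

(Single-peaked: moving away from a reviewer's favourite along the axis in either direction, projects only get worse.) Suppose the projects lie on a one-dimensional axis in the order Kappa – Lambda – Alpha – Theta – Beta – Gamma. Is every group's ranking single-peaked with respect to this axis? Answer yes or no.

Axis positions: Kappa=1, Lambda=2, Alpha=3, Theta=4, Beta=5, Gamma=6.
Group 1: ranking walks positions 3-1-6-4-2-5; Kappa is ranked above Lambda even though Lambda lies between Kappa and the peak Alpha on the axis — preferences dip and rise again. Not single-peaked.
Group 2 (peak Beta at position 5): ranking walks positions 5-6-4-3-2-1, expanding outward from the peak — single-peaked.
Group 3 (peak Beta at position 5): ranking walks positions 5-4-6-3-2-1, expanding outward from the peak — single-peaked.
Group 4: ranking walks positions 1-4-3-2-5-6; Theta is ranked above Lambda even though Lambda lies between Theta and the peak Kappa on the axis — preferences dip and rise again. Not single-peaked.
Group 1 violates single-peakedness, so the profile is not single-peaked on this axis.

no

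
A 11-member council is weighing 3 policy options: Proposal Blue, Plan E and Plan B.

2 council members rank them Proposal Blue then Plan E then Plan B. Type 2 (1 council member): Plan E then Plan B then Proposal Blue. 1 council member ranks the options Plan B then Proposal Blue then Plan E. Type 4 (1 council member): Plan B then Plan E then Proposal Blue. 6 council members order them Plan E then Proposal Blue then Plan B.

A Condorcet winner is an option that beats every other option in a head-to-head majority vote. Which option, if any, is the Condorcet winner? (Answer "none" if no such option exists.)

Plan E

Check each pair by majority over 11 ballots:
Proposal Blue vs Plan E: Plan E, 8–3.
Proposal Blue vs Plan B: Proposal Blue, 8–3.
Plan E–Plan B: Plan E 9–2.
Plan E defeats every rival head-to-head and is the Condorcet winner.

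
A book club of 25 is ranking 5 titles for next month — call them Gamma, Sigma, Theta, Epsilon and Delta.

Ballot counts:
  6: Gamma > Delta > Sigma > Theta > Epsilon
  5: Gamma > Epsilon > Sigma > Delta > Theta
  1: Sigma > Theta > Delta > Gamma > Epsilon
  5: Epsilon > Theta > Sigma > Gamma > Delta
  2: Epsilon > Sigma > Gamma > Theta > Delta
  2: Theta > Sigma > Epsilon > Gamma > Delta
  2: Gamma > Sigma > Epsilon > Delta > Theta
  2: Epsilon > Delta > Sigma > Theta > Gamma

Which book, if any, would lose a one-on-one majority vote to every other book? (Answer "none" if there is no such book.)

Head-to-head results (25 members):
Gamma vs Sigma: 13 to 12, Gamma.
Gamma–Theta: Gamma 15–10.
Gamma–Epsilon: Gamma 14–11.
Gamma vs Delta: Gamma, 22–3.
Sigma–Theta: Sigma 18–7.
Sigma vs Epsilon: 6+1+2+2 = 11 for Sigma, 14 for Epsilon — Epsilon by 14–11.
Sigma vs Delta: Sigma, 17–8.
Theta vs Epsilon: Epsilon, 16–9.
Theta vs Delta: Delta, 15–10.
Epsilon vs Delta: 18 to 7, Epsilon.
Only Theta has no wins; Theta is the Condorcet loser.

Theta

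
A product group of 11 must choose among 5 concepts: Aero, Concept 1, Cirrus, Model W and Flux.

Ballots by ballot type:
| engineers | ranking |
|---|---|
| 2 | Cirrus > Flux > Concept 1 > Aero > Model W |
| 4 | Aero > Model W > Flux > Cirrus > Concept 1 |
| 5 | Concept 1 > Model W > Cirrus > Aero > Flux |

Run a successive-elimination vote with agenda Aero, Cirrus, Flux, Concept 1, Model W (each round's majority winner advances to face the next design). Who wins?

Model W

Round 1: Aero vs Cirrus — 4–7, Cirrus advances.
Round 2: Cirrus vs Flux — 7–4, Cirrus advances.
Round 3: Cirrus vs Concept 1 — 6–5, Cirrus advances.
Round 4: Cirrus vs Model W — 2–9, Model W advances.
The agenda winner is Model W.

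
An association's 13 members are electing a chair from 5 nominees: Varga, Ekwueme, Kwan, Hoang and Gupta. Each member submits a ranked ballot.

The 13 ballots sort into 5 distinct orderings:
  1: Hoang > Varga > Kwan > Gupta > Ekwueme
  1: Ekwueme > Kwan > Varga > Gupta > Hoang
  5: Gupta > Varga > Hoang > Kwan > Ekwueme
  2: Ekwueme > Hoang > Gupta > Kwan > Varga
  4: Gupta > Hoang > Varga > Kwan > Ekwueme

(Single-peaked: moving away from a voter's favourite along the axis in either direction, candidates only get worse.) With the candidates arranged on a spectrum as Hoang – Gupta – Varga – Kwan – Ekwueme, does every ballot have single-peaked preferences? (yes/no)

Axis positions: Hoang=1, Gupta=2, Varga=3, Kwan=4, Ekwueme=5.
Ballot type 1: ranking walks positions 1-3-4-2-5; Varga is ranked above Gupta even though Gupta lies between Varga and the peak Hoang on the axis — preferences dip and rise again. Not single-peaked.
Ballot type 2 (peak Ekwueme at position 5): ranking walks positions 5-4-3-2-1, expanding outward from the peak — single-peaked.
Ballot type 3 (peak Gupta at position 2): ranking walks positions 2-3-1-4-5, expanding outward from the peak — single-peaked.
Ballot type 4: ranking walks positions 5-1-2-4-3; Hoang is ranked above Kwan even though Kwan lies between Hoang and the peak Ekwueme on the axis — preferences dip and rise again. Not single-peaked.
Ballot type 5 (peak Gupta at position 2): ranking walks positions 2-1-3-4-5, expanding outward from the peak — single-peaked.
Ballot type 1 violates single-peakedness, so the profile is not single-peaked on this axis.

no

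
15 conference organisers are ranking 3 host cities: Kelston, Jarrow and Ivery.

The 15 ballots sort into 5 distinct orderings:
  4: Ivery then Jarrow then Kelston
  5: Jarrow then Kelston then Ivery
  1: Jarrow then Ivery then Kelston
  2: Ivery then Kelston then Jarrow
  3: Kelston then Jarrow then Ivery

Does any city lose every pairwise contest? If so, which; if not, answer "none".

Pairwise majorities:
Kelston vs Jarrow: Jarrow wins 10–5.
Kelston vs Ivery: 5+3 = 8 for Kelston, 7 for Ivery — Kelston by 8–7.
Jarrow vs Ivery: Jarrow is ranked higher on 5+1+3 = 9 ballots, Ivery on 6. Jarrow wins 9–6.
Ivery is beaten in every head-to-head and is the Condorcet loser.

Ivery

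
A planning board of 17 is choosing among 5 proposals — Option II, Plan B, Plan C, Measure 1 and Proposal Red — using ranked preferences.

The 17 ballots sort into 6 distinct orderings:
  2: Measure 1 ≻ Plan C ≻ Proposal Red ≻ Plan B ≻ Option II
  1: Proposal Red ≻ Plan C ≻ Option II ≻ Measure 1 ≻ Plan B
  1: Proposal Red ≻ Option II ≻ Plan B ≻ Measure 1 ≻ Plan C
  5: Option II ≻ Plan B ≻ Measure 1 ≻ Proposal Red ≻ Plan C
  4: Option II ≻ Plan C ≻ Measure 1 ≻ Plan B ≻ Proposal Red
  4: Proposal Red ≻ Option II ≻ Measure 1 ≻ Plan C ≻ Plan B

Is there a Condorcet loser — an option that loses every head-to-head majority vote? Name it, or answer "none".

Pairwise majorities:
Option II vs Plan B: 1+1+5+4+4 = 15 for Option II, 2 for Plan B — Option II by 15–2.
Option II–Plan C: Option II 14–3.
Option II vs Measure 1: Option II preferred on 1+1+5+4+4 = 15 ballots; Option II wins 15–2.
Option II vs Proposal Red: Option II, 9–8.
Plan B–Plan C: Plan C 11–6.
Plan B vs Measure 1: Measure 1 wins 11–6.
Plan B–Proposal Red: Plan B 9–8.
Plan C vs Measure 1: Measure 1, 12–5.
Plan C vs Proposal Red: Proposal Red, 11–6.
Measure 1 vs Proposal Red: 11 to 6, Measure 1.
No option is winless: Option II beats Plan B; Plan B beats Proposal Red; Plan C beats Plan B; Measure 1 beats Plan B; Proposal Red beats Plan C. There is no Condorcet loser.

none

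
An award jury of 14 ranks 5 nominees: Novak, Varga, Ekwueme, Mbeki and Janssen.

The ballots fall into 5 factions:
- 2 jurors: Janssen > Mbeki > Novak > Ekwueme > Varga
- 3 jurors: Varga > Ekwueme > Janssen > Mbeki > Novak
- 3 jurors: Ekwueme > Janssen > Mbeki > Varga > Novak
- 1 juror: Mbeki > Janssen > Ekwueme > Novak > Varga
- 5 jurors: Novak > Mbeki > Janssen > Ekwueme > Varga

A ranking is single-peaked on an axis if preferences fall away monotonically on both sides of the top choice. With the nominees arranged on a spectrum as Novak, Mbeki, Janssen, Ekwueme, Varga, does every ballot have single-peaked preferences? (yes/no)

yes

Axis positions: Novak=1, Mbeki=2, Janssen=3, Ekwueme=4, Varga=5.
Faction 1 (peak Janssen at position 3): ranking walks positions 3-2-1-4-5, expanding outward from the peak — single-peaked.
Faction 2 (peak Varga at position 5): ranking walks positions 5-4-3-2-1, expanding outward from the peak — single-peaked.
Faction 3 (peak Ekwueme at position 4): ranking walks positions 4-3-2-5-1, expanding outward from the peak — single-peaked.
Faction 4 (peak Mbeki at position 2): ranking walks positions 2-3-4-1-5, expanding outward from the peak — single-peaked.
Faction 5 (peak Novak at position 1): ranking walks positions 1-2-3-4-5, expanding outward from the peak — single-peaked.
Every ranking is single-peaked on this axis.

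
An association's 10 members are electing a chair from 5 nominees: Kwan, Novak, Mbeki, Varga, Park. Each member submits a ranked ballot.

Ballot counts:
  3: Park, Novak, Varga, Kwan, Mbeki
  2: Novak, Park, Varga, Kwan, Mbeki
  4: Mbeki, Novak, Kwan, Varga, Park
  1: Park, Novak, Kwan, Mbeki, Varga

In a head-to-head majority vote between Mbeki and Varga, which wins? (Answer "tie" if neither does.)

Ballots ranking Mbeki above Varga: 4 + 1 = 5.
Ballots ranking Varga above Mbeki: 10 − 5 = 5.
5–5: the pair ties.

tie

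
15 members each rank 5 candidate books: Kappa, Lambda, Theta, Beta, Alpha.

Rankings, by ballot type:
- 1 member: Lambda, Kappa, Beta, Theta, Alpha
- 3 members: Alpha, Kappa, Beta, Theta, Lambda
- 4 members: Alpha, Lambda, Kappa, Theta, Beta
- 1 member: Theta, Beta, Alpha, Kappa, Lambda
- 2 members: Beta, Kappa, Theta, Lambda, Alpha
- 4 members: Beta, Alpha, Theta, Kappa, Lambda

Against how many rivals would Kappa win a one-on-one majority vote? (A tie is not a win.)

3

Kappa against each rival (15 members):
Kappa vs Lambda: Kappa is ranked higher on 3+1+2+4 = 10 ballots, Lambda on 5. Kappa wins 10–5.
Kappa vs Theta: 10 to 5, Kappa.
Kappa vs Beta: 8 to 7, Kappa.
Kappa vs Alpha: Kappa preferred on 1+2 = 3 ballots; Alpha wins 12–3.
Kappa beats Lambda, Theta, Beta; loses to Alpha — 3 pairwise wins.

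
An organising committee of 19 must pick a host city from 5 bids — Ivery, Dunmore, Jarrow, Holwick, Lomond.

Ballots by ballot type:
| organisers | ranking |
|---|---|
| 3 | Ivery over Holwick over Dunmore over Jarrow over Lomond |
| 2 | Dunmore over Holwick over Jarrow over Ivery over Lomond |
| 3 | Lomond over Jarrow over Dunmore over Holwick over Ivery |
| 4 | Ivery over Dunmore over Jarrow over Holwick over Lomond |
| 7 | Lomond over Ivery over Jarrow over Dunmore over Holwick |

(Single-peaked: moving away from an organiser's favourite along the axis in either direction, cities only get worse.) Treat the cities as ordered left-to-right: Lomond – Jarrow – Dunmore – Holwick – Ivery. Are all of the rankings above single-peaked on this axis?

Axis positions: Lomond=1, Jarrow=2, Dunmore=3, Holwick=4, Ivery=5.
Ballot type 1 (peak Ivery at position 5): ranking walks positions 5-4-3-2-1, expanding outward from the peak — single-peaked.
Ballot type 2 (peak Dunmore at position 3): ranking walks positions 3-4-2-5-1, expanding outward from the peak — single-peaked.
Ballot type 3 (peak Lomond at position 1): ranking walks positions 1-2-3-4-5, expanding outward from the peak — single-peaked.
Ballot type 4: ranking walks positions 5-3-2-4-1; Dunmore is ranked above Holwick even though Holwick lies between Dunmore and the peak Ivery on the axis — preferences dip and rise again. Not single-peaked.
Ballot type 5: ranking walks positions 1-5-2-3-4; Ivery is ranked above Jarrow even though Jarrow lies between Ivery and the peak Lomond on the axis — preferences dip and rise again. Not single-peaked.
Ballot type 4 violates single-peakedness, so the profile is not single-peaked on this axis.

no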